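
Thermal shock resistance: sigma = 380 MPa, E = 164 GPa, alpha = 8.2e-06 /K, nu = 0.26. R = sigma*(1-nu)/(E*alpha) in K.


R = 380*(1-0.26)/(164*1000*8.2e-06) = 209 K

209


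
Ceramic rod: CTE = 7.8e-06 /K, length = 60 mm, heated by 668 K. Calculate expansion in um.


dL = 7.8e-06 * 60 * 668 * 1000 = 312.624 um

312.624


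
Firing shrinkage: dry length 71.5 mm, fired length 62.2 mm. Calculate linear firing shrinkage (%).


FS = (71.5 - 62.2) / 71.5 * 100 = 13.01%

13.01


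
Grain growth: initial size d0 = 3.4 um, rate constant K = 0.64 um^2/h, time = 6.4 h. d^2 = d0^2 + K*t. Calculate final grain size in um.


d^2 = 3.4^2 + 0.64*6.4 = 15.656
d = sqrt(15.656) = 3.96 um

3.96


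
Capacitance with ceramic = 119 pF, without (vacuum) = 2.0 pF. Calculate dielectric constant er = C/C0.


er = 119 / 2.0 = 59.5

59.5


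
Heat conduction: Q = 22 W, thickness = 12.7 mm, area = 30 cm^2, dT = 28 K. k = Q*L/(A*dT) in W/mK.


k = 22*12.7/1000/(30/10000*28) = 3.33 W/mK

3.33


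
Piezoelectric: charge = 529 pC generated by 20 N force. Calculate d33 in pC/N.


d33 = 529 / 20 = 26.5 pC/N

26.5


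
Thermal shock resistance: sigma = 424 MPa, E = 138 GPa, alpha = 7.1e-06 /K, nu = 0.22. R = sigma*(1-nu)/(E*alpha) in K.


R = 424*(1-0.22)/(138*1000*7.1e-06) = 338 K

338


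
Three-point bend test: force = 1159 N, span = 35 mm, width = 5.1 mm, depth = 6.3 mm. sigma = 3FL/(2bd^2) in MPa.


sigma = 3*1159*35/(2*5.1*6.3^2) = 300.6 MPa

300.6


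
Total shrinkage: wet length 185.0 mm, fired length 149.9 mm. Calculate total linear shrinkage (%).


TS = (185.0 - 149.9) / 185.0 * 100 = 18.97%

18.97


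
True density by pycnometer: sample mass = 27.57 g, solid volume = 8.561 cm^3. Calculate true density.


TD = 27.57 / 8.561 = 3.22 g/cm^3

3.22


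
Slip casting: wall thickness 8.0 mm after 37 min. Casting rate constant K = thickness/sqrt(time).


K = 8.0 / sqrt(37) = 8.0 / 6.0828 = 1.315 mm/min^0.5

1.315


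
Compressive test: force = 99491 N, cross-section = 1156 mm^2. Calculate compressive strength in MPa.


CS = 99491 / 1156 = 86.1 MPa

86.1


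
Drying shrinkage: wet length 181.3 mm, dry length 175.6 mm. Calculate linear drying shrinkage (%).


DS = (181.3 - 175.6) / 181.3 * 100 = 3.14%

3.14


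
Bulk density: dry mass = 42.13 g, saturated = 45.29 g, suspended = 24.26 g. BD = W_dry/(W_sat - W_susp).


BD = 42.13 / (45.29 - 24.26) = 42.13 / 21.03 = 2.003 g/cm^3

2.003


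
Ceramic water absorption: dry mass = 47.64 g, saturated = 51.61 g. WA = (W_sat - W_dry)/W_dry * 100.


WA = (51.61 - 47.64) / 47.64 * 100 = 8.33%

8.33


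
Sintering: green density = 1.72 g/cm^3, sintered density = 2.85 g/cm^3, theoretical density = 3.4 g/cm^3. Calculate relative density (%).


Relative = 2.85 / 3.4 * 100 = 83.8%

83.8


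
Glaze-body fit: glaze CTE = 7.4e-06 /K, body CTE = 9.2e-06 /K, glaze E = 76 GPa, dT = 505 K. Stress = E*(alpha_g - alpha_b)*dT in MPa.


Stress = 76*1000*(7.4e-06 - 9.2e-06)*505 = -69.1 MPa

-69.1


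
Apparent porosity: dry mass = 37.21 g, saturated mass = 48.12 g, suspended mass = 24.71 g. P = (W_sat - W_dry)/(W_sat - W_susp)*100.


P = (48.12 - 37.21) / (48.12 - 24.71) * 100 = 10.91 / 23.41 * 100 = 46.6%

46.6


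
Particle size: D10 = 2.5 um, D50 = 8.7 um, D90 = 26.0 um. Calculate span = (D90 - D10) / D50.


Span = (26.0 - 2.5) / 8.7 = 23.5 / 8.7 = 2.701

2.701


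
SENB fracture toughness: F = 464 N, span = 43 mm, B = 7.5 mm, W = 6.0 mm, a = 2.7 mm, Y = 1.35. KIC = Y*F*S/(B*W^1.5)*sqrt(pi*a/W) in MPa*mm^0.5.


KIC = 1.35*464*43/(7.5*6.0^1.5)*sqrt(pi*2.7/6.0) = 290.54

290.54


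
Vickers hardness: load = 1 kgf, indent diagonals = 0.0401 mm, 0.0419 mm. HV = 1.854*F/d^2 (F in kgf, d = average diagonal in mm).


d_avg = (0.0401+0.0419)/2 = 0.041 mm
HV = 1.854*1/0.041^2 = 1103

1103


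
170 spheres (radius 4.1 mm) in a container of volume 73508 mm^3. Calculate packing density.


V_sphere = 4/3*pi*4.1^3 = 288.6956 mm^3
Total V = 170*288.6956 = 49078.252 mm^3
PD = 49078.252 / 73508 = 0.668

0.668


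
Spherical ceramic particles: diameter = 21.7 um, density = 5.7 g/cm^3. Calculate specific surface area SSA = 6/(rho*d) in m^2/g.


SSA = 6 / (5.7 * 21.7) = 0.049 m^2/g

0.049


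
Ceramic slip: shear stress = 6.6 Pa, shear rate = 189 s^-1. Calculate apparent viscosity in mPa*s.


eta = tau/gamma * 1000 = 6.6/189 * 1000 = 34.9 mPa*s

34.9


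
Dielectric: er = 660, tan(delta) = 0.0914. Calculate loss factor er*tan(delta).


Loss = 660 * 0.0914 = 60.324

60.324


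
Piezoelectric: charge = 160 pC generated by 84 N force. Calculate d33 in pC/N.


d33 = 160 / 84 = 1.9 pC/N

1.9


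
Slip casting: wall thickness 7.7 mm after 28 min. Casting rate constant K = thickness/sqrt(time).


K = 7.7 / sqrt(28) = 7.7 / 5.2915 = 1.455 mm/min^0.5

1.455


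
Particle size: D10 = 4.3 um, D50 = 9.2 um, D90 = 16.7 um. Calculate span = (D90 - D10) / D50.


Span = (16.7 - 4.3) / 9.2 = 12.4 / 9.2 = 1.348

1.348


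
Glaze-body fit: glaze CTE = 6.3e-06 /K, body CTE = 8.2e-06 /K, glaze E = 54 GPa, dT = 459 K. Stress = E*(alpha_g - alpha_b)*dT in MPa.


Stress = 54*1000*(6.3e-06 - 8.2e-06)*459 = -47.1 MPa

-47.1


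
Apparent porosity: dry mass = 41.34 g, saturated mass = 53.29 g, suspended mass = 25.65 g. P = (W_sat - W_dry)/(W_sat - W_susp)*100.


P = (53.29 - 41.34) / (53.29 - 25.65) * 100 = 11.95 / 27.64 * 100 = 43.2%

43.2


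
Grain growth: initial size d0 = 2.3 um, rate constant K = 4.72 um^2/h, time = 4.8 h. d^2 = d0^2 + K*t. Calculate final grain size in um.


d^2 = 2.3^2 + 4.72*4.8 = 27.946
d = sqrt(27.946) = 5.29 um

5.29


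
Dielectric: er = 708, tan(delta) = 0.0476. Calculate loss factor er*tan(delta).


Loss = 708 * 0.0476 = 33.701

33.701


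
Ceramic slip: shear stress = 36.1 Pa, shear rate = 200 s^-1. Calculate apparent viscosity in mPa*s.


eta = tau/gamma * 1000 = 36.1/200 * 1000 = 180.5 mPa*s

180.5


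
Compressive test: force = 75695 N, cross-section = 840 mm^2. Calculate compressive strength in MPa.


CS = 75695 / 840 = 90.1 MPa

90.1


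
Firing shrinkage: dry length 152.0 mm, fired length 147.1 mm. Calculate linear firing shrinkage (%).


FS = (152.0 - 147.1) / 152.0 * 100 = 3.22%

3.22


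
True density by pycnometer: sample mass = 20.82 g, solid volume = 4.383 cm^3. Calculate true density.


TD = 20.82 / 4.383 = 4.75 g/cm^3

4.75


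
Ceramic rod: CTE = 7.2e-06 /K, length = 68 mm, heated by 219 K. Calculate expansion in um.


dL = 7.2e-06 * 68 * 219 * 1000 = 107.222 um

107.222


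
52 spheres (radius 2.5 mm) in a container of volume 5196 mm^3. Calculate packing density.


V_sphere = 4/3*pi*2.5^3 = 65.4498 mm^3
Total V = 52*65.4498 = 3403.3896 mm^3
PD = 3403.3896 / 5196 = 0.655

0.655


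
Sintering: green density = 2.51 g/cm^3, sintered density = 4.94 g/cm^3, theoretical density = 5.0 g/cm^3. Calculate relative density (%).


Relative = 4.94 / 5.0 * 100 = 98.8%

98.8


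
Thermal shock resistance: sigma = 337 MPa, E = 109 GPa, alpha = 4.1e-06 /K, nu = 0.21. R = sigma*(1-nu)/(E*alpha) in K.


R = 337*(1-0.21)/(109*1000*4.1e-06) = 596 K

596


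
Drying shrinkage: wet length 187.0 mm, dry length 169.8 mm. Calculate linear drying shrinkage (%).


DS = (187.0 - 169.8) / 187.0 * 100 = 9.2%

9.2


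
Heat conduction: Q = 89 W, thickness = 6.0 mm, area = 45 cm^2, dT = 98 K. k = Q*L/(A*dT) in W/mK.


k = 89*6.0/1000/(45/10000*98) = 1.21 W/mK

1.21


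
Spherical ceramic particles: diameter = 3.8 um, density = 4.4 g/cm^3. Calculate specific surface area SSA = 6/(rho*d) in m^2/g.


SSA = 6 / (4.4 * 3.8) = 0.359 m^2/g

0.359


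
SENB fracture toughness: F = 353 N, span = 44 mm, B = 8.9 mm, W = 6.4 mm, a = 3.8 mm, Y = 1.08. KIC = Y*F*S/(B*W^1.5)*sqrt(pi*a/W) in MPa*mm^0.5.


KIC = 1.08*353*44/(8.9*6.4^1.5)*sqrt(pi*3.8/6.4) = 158.99

158.99


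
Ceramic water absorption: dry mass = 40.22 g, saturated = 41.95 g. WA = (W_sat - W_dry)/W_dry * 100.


WA = (41.95 - 40.22) / 40.22 * 100 = 4.3%

4.3


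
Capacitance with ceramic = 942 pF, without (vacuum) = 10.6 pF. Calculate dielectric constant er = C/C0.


er = 942 / 10.6 = 88.87

88.87


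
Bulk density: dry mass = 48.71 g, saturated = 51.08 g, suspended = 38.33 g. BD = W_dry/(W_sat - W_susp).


BD = 48.71 / (51.08 - 38.33) = 48.71 / 12.75 = 3.82 g/cm^3

3.82


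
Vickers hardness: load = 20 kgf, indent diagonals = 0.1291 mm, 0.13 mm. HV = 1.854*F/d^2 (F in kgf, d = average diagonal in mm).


d_avg = (0.1291+0.13)/2 = 0.12955 mm
HV = 1.854*20/0.12955^2 = 2209

2209


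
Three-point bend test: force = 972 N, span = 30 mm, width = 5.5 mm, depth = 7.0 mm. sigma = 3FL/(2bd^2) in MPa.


sigma = 3*972*30/(2*5.5*7.0^2) = 162.3 MPa

162.3


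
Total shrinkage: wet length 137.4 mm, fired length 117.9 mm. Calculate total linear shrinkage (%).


TS = (137.4 - 117.9) / 137.4 * 100 = 14.19%

14.19


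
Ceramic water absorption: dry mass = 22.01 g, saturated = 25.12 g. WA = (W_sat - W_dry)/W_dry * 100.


WA = (25.12 - 22.01) / 22.01 * 100 = 14.13%

14.13


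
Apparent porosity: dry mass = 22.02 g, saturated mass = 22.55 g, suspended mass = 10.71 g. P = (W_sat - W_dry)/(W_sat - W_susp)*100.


P = (22.55 - 22.02) / (22.55 - 10.71) * 100 = 0.53 / 11.84 * 100 = 4.5%

4.5


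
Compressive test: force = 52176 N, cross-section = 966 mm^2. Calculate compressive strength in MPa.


CS = 52176 / 966 = 54.0 MPa

54.0


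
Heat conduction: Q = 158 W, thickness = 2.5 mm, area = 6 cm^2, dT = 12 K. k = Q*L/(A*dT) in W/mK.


k = 158*2.5/1000/(6/10000*12) = 54.86 W/mK

54.86


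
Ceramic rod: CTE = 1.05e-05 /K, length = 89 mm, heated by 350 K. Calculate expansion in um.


dL = 1.05e-05 * 89 * 350 * 1000 = 327.075 um

327.075


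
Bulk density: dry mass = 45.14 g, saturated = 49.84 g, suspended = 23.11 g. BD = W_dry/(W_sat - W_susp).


BD = 45.14 / (49.84 - 23.11) = 45.14 / 26.73 = 1.689 g/cm^3

1.689


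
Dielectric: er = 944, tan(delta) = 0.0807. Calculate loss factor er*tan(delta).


Loss = 944 * 0.0807 = 76.181

76.181


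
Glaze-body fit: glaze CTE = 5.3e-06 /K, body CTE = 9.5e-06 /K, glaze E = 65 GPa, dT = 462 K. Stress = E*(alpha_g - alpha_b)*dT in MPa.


Stress = 65*1000*(5.3e-06 - 9.5e-06)*462 = -126.1 MPa

-126.1


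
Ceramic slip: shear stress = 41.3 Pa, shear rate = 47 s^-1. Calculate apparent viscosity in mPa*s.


eta = tau/gamma * 1000 = 41.3/47 * 1000 = 878.7 mPa*s

878.7


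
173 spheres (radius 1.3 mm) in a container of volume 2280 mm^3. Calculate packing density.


V_sphere = 4/3*pi*1.3^3 = 9.2028 mm^3
Total V = 173*9.2028 = 1592.0844 mm^3
PD = 1592.0844 / 2280 = 0.698

0.698


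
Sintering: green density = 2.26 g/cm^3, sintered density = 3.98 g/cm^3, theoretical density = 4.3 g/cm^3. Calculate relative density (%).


Relative = 3.98 / 4.3 * 100 = 92.6%

92.6


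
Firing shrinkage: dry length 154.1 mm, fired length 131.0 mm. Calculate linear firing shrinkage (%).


FS = (154.1 - 131.0) / 154.1 * 100 = 14.99%

14.99


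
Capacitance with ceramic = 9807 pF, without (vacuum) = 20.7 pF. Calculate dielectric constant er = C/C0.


er = 9807 / 20.7 = 473.77

473.77


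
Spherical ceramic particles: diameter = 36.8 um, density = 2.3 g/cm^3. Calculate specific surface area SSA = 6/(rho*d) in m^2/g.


SSA = 6 / (2.3 * 36.8) = 0.071 m^2/g

0.071


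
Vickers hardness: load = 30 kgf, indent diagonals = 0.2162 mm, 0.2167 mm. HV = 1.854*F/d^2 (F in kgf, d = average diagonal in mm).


d_avg = (0.2162+0.2167)/2 = 0.21645 mm
HV = 1.854*30/0.21645^2 = 1187

1187


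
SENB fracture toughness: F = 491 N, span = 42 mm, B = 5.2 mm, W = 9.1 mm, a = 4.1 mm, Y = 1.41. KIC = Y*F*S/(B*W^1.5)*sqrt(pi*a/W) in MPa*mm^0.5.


KIC = 1.41*491*42/(5.2*9.1^1.5)*sqrt(pi*4.1/9.1) = 242.34

242.34


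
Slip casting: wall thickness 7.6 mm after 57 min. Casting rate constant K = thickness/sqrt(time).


K = 7.6 / sqrt(57) = 7.6 / 7.5498 = 1.007 mm/min^0.5

1.007


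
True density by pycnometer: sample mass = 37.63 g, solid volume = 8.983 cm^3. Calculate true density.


TD = 37.63 / 8.983 = 4.189 g/cm^3

4.189


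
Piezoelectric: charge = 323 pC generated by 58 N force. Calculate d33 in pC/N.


d33 = 323 / 58 = 5.6 pC/N

5.6


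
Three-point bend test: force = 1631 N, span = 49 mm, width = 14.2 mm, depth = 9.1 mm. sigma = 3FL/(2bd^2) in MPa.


sigma = 3*1631*49/(2*14.2*9.1^2) = 101.9 MPa

101.9


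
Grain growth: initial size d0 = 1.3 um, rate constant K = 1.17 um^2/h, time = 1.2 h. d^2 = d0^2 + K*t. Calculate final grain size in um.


d^2 = 1.3^2 + 1.17*1.2 = 3.094
d = sqrt(3.094) = 1.76 um

1.76


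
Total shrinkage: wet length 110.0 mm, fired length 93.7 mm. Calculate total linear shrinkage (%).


TS = (110.0 - 93.7) / 110.0 * 100 = 14.82%

14.82


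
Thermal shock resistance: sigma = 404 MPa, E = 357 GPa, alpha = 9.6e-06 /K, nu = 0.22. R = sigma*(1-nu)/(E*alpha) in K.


R = 404*(1-0.22)/(357*1000*9.6e-06) = 92 K

92


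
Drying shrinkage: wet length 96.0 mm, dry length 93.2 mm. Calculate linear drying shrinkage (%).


DS = (96.0 - 93.2) / 96.0 * 100 = 2.92%

2.92


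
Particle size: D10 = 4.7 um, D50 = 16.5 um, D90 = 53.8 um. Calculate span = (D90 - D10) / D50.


Span = (53.8 - 4.7) / 16.5 = 49.1 / 16.5 = 2.976

2.976


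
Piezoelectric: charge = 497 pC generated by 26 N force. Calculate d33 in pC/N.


d33 = 497 / 26 = 19.1 pC/N

19.1


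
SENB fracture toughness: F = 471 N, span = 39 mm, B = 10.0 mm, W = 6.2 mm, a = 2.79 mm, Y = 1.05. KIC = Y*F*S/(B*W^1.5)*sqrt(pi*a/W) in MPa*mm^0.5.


KIC = 1.05*471*39/(10.0*6.2^1.5)*sqrt(pi*2.79/6.2) = 148.55

148.55


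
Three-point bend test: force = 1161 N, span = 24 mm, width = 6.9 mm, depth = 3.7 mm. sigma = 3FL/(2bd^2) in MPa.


sigma = 3*1161*24/(2*6.9*3.7^2) = 442.5 MPa

442.5


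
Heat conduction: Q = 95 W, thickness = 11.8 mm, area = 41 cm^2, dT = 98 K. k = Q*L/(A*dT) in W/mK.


k = 95*11.8/1000/(41/10000*98) = 2.79 W/mK

2.79


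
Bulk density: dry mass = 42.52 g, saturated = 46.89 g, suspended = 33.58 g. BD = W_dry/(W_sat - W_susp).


BD = 42.52 / (46.89 - 33.58) = 42.52 / 13.31 = 3.195 g/cm^3

3.195


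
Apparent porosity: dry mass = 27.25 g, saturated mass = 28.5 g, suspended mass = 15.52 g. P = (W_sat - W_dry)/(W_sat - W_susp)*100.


P = (28.5 - 27.25) / (28.5 - 15.52) * 100 = 1.25 / 12.98 * 100 = 9.6%

9.6


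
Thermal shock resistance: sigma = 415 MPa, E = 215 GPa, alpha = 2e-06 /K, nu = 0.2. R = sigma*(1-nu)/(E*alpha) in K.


R = 415*(1-0.2)/(215*1000*2e-06) = 772 K

772


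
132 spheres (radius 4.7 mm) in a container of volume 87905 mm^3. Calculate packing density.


V_sphere = 4/3*pi*4.7^3 = 434.8928 mm^3
Total V = 132*434.8928 = 57405.8496 mm^3
PD = 57405.8496 / 87905 = 0.653

0.653


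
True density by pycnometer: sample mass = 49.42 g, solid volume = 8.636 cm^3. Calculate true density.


TD = 49.42 / 8.636 = 5.723 g/cm^3

5.723


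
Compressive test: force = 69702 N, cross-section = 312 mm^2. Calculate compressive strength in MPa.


CS = 69702 / 312 = 223.4 MPa

223.4


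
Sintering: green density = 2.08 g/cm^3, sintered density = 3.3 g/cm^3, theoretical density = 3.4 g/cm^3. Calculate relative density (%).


Relative = 3.3 / 3.4 * 100 = 97.1%

97.1


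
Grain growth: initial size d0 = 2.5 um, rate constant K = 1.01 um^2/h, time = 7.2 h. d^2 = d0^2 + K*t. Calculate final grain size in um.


d^2 = 2.5^2 + 1.01*7.2 = 13.522
d = sqrt(13.522) = 3.68 um

3.68


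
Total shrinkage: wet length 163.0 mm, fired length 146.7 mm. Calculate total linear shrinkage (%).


TS = (163.0 - 146.7) / 163.0 * 100 = 10.0%

10.0


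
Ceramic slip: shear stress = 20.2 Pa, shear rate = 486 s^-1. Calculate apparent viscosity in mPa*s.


eta = tau/gamma * 1000 = 20.2/486 * 1000 = 41.6 mPa*s

41.6


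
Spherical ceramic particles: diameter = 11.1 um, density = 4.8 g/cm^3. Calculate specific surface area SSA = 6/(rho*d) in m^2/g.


SSA = 6 / (4.8 * 11.1) = 0.113 m^2/g

0.113


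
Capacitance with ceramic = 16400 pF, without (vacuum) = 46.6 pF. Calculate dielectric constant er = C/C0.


er = 16400 / 46.6 = 351.93

351.93


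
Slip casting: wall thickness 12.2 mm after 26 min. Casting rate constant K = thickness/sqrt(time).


K = 12.2 / sqrt(26) = 12.2 / 5.099 = 2.393 mm/min^0.5

2.393


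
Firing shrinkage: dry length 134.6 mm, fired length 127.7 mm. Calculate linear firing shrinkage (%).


FS = (134.6 - 127.7) / 134.6 * 100 = 5.13%

5.13


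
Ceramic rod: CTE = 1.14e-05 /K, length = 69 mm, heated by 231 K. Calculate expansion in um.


dL = 1.14e-05 * 69 * 231 * 1000 = 181.705 um

181.705


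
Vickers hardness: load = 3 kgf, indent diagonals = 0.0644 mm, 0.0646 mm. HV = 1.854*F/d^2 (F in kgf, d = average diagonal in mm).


d_avg = (0.0644+0.0646)/2 = 0.0645 mm
HV = 1.854*3/0.0645^2 = 1337

1337


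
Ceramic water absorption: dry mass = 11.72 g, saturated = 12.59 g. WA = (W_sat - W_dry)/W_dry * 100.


WA = (12.59 - 11.72) / 11.72 * 100 = 7.42%

7.42


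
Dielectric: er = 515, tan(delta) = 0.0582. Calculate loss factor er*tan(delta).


Loss = 515 * 0.0582 = 29.973

29.973


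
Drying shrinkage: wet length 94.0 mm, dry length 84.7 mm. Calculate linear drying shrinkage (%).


DS = (94.0 - 84.7) / 94.0 * 100 = 9.89%

9.89


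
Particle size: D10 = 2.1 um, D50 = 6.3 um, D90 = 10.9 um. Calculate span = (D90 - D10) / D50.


Span = (10.9 - 2.1) / 6.3 = 8.8 / 6.3 = 1.397

1.397


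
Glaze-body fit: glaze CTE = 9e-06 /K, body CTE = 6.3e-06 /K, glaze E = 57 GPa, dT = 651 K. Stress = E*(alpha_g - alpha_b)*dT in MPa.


Stress = 57*1000*(9e-06 - 6.3e-06)*651 = 100.2 MPa

100.2


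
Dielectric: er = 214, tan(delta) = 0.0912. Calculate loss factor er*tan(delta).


Loss = 214 * 0.0912 = 19.517

19.517


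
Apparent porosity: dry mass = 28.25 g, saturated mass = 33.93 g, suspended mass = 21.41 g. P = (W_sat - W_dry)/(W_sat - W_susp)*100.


P = (33.93 - 28.25) / (33.93 - 21.41) * 100 = 5.68 / 12.52 * 100 = 45.4%

45.4


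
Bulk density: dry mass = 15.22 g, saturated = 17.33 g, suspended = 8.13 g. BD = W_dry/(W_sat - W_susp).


BD = 15.22 / (17.33 - 8.13) = 15.22 / 9.2 = 1.654 g/cm^3

1.654


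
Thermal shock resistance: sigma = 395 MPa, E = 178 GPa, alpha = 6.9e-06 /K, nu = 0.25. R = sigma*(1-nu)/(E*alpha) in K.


R = 395*(1-0.25)/(178*1000*6.9e-06) = 241 K

241


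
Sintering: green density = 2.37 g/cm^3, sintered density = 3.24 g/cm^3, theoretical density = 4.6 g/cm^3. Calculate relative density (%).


Relative = 3.24 / 4.6 * 100 = 70.4%

70.4


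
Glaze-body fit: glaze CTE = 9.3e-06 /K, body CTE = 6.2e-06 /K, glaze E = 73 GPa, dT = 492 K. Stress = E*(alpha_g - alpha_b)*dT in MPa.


Stress = 73*1000*(9.3e-06 - 6.2e-06)*492 = 111.3 MPa

111.3


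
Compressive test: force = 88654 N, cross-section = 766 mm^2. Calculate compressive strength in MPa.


CS = 88654 / 766 = 115.7 MPa

115.7


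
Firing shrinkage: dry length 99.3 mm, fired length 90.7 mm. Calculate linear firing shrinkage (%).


FS = (99.3 - 90.7) / 99.3 * 100 = 8.66%

8.66


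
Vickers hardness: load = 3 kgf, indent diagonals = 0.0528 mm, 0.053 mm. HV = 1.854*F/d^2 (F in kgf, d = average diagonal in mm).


d_avg = (0.0528+0.053)/2 = 0.0529 mm
HV = 1.854*3/0.0529^2 = 1988

1988


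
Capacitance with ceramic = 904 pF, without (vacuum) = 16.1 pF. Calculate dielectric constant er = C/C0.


er = 904 / 16.1 = 56.15

56.15


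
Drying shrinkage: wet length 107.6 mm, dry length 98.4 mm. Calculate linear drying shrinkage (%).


DS = (107.6 - 98.4) / 107.6 * 100 = 8.55%

8.55


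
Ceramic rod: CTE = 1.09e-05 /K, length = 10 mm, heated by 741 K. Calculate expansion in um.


dL = 1.09e-05 * 10 * 741 * 1000 = 80.769 um

80.769


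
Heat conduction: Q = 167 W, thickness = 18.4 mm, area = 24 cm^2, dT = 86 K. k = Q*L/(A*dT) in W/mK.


k = 167*18.4/1000/(24/10000*86) = 14.89 W/mK

14.89


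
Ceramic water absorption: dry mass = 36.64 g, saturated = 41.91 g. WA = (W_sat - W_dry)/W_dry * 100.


WA = (41.91 - 36.64) / 36.64 * 100 = 14.38%

14.38


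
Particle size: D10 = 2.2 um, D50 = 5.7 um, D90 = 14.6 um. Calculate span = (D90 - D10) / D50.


Span = (14.6 - 2.2) / 5.7 = 12.4 / 5.7 = 2.175

2.175


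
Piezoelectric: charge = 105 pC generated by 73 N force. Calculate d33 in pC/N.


d33 = 105 / 73 = 1.4 pC/N

1.4


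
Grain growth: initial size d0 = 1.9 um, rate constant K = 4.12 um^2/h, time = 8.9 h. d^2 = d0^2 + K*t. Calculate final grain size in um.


d^2 = 1.9^2 + 4.12*8.9 = 40.278
d = sqrt(40.278) = 6.35 um

6.35


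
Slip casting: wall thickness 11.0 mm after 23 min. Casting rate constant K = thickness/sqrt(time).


K = 11.0 / sqrt(23) = 11.0 / 4.7958 = 2.294 mm/min^0.5

2.294


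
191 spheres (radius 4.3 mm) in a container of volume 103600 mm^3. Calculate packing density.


V_sphere = 4/3*pi*4.3^3 = 333.0381 mm^3
Total V = 191*333.0381 = 63610.2771 mm^3
PD = 63610.2771 / 103600 = 0.614

0.614


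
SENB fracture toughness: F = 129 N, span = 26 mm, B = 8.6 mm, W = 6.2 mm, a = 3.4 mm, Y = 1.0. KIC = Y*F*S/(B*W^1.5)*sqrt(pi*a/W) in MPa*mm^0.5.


KIC = 1.0*129*26/(8.6*6.2^1.5)*sqrt(pi*3.4/6.2) = 33.16

33.16


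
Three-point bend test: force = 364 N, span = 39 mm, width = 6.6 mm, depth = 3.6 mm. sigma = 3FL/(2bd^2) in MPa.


sigma = 3*364*39/(2*6.6*3.6^2) = 248.9 MPa

248.9


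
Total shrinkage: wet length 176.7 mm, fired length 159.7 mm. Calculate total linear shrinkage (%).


TS = (176.7 - 159.7) / 176.7 * 100 = 9.62%

9.62


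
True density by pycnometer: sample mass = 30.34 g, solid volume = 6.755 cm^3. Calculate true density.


TD = 30.34 / 6.755 = 4.491 g/cm^3

4.491


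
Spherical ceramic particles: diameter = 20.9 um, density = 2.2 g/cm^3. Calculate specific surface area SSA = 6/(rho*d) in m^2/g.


SSA = 6 / (2.2 * 20.9) = 0.13 m^2/g

0.13


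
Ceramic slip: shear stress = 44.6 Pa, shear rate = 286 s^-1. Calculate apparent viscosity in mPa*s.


eta = tau/gamma * 1000 = 44.6/286 * 1000 = 155.9 mPa*s

155.9


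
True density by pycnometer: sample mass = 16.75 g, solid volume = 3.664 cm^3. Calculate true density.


TD = 16.75 / 3.664 = 4.572 g/cm^3

4.572


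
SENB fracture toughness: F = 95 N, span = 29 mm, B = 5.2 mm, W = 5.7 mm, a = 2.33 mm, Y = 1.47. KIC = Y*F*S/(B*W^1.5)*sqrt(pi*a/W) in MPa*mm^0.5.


KIC = 1.47*95*29/(5.2*5.7^1.5)*sqrt(pi*2.33/5.7) = 64.85

64.85


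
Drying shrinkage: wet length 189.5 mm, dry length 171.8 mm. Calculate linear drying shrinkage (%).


DS = (189.5 - 171.8) / 189.5 * 100 = 9.34%

9.34


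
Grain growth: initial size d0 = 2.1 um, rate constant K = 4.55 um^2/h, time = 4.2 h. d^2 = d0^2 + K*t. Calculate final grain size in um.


d^2 = 2.1^2 + 4.55*4.2 = 23.52
d = sqrt(23.52) = 4.85 um

4.85


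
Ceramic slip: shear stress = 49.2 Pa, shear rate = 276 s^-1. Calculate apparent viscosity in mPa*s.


eta = tau/gamma * 1000 = 49.2/276 * 1000 = 178.3 mPa*s

178.3


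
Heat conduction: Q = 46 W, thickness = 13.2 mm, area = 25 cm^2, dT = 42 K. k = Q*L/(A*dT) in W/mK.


k = 46*13.2/1000/(25/10000*42) = 5.78 W/mK

5.78


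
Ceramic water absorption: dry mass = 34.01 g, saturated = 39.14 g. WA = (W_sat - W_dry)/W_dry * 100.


WA = (39.14 - 34.01) / 34.01 * 100 = 15.08%

15.08


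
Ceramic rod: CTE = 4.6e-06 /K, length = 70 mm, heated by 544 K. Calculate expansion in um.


dL = 4.6e-06 * 70 * 544 * 1000 = 175.168 um

175.168


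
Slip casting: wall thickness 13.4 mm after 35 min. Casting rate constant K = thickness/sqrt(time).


K = 13.4 / sqrt(35) = 13.4 / 5.9161 = 2.265 mm/min^0.5

2.265


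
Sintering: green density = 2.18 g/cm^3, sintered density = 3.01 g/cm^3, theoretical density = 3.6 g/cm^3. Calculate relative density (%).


Relative = 3.01 / 3.6 * 100 = 83.6%

83.6


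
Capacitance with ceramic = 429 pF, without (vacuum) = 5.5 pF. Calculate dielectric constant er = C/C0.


er = 429 / 5.5 = 78.0

78.0


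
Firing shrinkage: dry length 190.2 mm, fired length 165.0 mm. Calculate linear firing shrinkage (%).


FS = (190.2 - 165.0) / 190.2 * 100 = 13.25%

13.25


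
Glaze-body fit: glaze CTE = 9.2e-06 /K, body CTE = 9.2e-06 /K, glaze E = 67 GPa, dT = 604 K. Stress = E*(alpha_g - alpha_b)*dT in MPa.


Stress = 67*1000*(9.2e-06 - 9.2e-06)*604 = 0.0 MPa

0.0


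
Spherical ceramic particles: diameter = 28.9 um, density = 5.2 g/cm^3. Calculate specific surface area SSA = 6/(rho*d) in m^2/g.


SSA = 6 / (5.2 * 28.9) = 0.04 m^2/g

0.04


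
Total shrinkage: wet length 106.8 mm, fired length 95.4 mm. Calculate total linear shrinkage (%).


TS = (106.8 - 95.4) / 106.8 * 100 = 10.67%

10.67


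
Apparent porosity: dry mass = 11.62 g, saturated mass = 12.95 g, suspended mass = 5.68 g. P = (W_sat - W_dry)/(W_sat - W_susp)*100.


P = (12.95 - 11.62) / (12.95 - 5.68) * 100 = 1.33 / 7.27 * 100 = 18.3%

18.3


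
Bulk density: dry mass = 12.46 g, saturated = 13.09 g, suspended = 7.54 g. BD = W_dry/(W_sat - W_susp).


BD = 12.46 / (13.09 - 7.54) = 12.46 / 5.55 = 2.245 g/cm^3

2.245


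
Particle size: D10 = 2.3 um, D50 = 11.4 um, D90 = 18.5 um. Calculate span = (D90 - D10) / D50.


Span = (18.5 - 2.3) / 11.4 = 16.2 / 11.4 = 1.421

1.421


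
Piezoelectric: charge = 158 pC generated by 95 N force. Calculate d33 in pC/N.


d33 = 158 / 95 = 1.7 pC/N

1.7


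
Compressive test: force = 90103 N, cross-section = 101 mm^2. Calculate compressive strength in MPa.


CS = 90103 / 101 = 892.1 MPa

892.1


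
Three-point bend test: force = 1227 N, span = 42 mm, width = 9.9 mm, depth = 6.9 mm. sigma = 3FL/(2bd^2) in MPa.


sigma = 3*1227*42/(2*9.9*6.9^2) = 164.0 MPa

164.0


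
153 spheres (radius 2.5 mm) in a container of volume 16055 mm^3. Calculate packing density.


V_sphere = 4/3*pi*2.5^3 = 65.4498 mm^3
Total V = 153*65.4498 = 10013.8194 mm^3
PD = 10013.8194 / 16055 = 0.624

0.624


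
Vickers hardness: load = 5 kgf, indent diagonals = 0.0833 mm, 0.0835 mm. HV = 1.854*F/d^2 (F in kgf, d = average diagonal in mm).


d_avg = (0.0833+0.0835)/2 = 0.0834 mm
HV = 1.854*5/0.0834^2 = 1333

1333


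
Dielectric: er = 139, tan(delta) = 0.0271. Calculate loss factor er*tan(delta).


Loss = 139 * 0.0271 = 3.767

3.767


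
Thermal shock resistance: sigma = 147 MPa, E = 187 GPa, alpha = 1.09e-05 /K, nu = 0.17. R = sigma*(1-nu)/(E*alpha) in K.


R = 147*(1-0.17)/(187*1000*1.09e-05) = 60 K

60


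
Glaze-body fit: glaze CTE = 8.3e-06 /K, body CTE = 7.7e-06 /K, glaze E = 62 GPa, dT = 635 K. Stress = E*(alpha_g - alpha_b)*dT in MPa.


Stress = 62*1000*(8.3e-06 - 7.7e-06)*635 = 23.6 MPa

23.6


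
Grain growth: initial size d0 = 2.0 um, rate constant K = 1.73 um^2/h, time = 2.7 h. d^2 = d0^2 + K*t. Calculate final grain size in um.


d^2 = 2.0^2 + 1.73*2.7 = 8.671
d = sqrt(8.671) = 2.94 um

2.94


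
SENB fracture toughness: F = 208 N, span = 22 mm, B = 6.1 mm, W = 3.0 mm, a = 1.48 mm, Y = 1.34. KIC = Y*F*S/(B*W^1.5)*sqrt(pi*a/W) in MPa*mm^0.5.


KIC = 1.34*208*22/(6.1*3.0^1.5)*sqrt(pi*1.48/3.0) = 240.84

240.84


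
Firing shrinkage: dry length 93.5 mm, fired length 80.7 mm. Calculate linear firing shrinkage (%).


FS = (93.5 - 80.7) / 93.5 * 100 = 13.69%

13.69


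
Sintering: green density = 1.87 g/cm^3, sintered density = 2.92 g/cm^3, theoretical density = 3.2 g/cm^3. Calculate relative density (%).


Relative = 2.92 / 3.2 * 100 = 91.3%

91.3


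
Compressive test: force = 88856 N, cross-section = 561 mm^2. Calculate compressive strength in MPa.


CS = 88856 / 561 = 158.4 MPa

158.4


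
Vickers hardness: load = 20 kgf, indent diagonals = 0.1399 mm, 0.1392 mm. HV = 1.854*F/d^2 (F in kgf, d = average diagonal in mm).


d_avg = (0.1399+0.1392)/2 = 0.13955 mm
HV = 1.854*20/0.13955^2 = 1904

1904


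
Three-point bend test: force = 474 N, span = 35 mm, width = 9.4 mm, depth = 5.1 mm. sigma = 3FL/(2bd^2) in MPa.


sigma = 3*474*35/(2*9.4*5.1^2) = 101.8 MPa

101.8


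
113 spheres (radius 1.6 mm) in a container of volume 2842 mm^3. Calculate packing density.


V_sphere = 4/3*pi*1.6^3 = 17.1573 mm^3
Total V = 113*17.1573 = 1938.7749 mm^3
PD = 1938.7749 / 2842 = 0.682

0.682


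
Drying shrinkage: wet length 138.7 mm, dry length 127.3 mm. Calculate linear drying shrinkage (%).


DS = (138.7 - 127.3) / 138.7 * 100 = 8.22%

8.22


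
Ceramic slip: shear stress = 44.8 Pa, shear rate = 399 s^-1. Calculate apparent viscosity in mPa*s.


eta = tau/gamma * 1000 = 44.8/399 * 1000 = 112.3 mPa*s

112.3


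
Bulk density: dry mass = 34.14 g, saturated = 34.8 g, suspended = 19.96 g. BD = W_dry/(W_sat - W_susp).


BD = 34.14 / (34.8 - 19.96) = 34.14 / 14.84 = 2.301 g/cm^3

2.301


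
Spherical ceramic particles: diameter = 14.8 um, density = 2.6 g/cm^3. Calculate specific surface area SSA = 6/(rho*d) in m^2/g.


SSA = 6 / (2.6 * 14.8) = 0.156 m^2/g

0.156


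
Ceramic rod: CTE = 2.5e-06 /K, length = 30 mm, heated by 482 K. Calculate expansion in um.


dL = 2.5e-06 * 30 * 482 * 1000 = 36.15 um

36.15


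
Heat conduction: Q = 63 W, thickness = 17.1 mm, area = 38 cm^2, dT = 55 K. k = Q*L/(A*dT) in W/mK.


k = 63*17.1/1000/(38/10000*55) = 5.15 W/mK

5.15


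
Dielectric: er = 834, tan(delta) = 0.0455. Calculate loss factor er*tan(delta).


Loss = 834 * 0.0455 = 37.947

37.947


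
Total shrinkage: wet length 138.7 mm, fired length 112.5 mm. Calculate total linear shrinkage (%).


TS = (138.7 - 112.5) / 138.7 * 100 = 18.89%

18.89


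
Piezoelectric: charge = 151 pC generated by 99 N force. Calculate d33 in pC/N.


d33 = 151 / 99 = 1.5 pC/N

1.5


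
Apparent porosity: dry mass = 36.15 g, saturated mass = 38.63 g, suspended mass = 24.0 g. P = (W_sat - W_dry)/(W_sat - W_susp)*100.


P = (38.63 - 36.15) / (38.63 - 24.0) * 100 = 2.48 / 14.63 * 100 = 17.0%

17.0


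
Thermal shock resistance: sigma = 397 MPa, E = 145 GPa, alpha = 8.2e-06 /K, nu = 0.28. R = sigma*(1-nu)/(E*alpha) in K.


R = 397*(1-0.28)/(145*1000*8.2e-06) = 240 K

240


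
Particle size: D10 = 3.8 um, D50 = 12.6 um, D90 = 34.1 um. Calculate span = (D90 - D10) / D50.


Span = (34.1 - 3.8) / 12.6 = 30.3 / 12.6 = 2.405

2.405


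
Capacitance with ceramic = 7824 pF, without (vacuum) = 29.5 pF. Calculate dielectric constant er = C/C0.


er = 7824 / 29.5 = 265.22

265.22


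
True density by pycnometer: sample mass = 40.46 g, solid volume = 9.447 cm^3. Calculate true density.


TD = 40.46 / 9.447 = 4.283 g/cm^3

4.283


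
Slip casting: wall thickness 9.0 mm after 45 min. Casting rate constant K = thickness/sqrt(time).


K = 9.0 / sqrt(45) = 9.0 / 6.7082 = 1.342 mm/min^0.5

1.342


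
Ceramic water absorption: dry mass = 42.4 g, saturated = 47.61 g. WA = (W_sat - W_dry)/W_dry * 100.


WA = (47.61 - 42.4) / 42.4 * 100 = 12.29%

12.29


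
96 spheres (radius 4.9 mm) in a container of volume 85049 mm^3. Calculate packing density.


V_sphere = 4/3*pi*4.9^3 = 492.807 mm^3
Total V = 96*492.807 = 47309.472 mm^3
PD = 47309.472 / 85049 = 0.556

0.556


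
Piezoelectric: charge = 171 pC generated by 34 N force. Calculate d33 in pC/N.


d33 = 171 / 34 = 5.0 pC/N

5.0


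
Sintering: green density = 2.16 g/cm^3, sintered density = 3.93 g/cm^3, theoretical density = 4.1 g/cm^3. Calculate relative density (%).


Relative = 3.93 / 4.1 * 100 = 95.9%

95.9


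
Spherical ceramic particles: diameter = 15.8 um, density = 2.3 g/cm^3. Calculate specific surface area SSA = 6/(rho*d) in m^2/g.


SSA = 6 / (2.3 * 15.8) = 0.165 m^2/g

0.165


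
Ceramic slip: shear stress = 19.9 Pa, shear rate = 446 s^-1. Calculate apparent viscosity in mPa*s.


eta = tau/gamma * 1000 = 19.9/446 * 1000 = 44.6 mPa*s

44.6


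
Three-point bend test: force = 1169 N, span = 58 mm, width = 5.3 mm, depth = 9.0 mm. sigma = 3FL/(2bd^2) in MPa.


sigma = 3*1169*58/(2*5.3*9.0^2) = 236.9 MPa

236.9


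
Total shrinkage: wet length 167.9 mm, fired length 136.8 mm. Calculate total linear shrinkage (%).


TS = (167.9 - 136.8) / 167.9 * 100 = 18.52%

18.52


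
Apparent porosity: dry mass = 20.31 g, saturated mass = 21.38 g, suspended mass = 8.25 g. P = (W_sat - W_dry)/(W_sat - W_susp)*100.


P = (21.38 - 20.31) / (21.38 - 8.25) * 100 = 1.07 / 13.13 * 100 = 8.1%

8.1


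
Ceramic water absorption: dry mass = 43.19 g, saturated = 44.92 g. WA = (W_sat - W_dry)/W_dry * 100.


WA = (44.92 - 43.19) / 43.19 * 100 = 4.01%

4.01


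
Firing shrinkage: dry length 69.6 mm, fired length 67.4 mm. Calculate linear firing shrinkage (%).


FS = (69.6 - 67.4) / 69.6 * 100 = 3.16%

3.16


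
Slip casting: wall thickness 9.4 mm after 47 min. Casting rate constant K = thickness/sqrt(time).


K = 9.4 / sqrt(47) = 9.4 / 6.8557 = 1.371 mm/min^0.5

1.371


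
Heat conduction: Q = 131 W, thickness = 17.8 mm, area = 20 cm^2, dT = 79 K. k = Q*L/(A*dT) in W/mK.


k = 131*17.8/1000/(20/10000*79) = 14.76 W/mK

14.76


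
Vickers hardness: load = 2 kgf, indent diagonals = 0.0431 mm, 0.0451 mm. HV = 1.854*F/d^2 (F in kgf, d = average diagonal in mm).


d_avg = (0.0431+0.0451)/2 = 0.0441 mm
HV = 1.854*2/0.0441^2 = 1907

1907


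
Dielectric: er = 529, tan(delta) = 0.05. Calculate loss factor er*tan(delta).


Loss = 529 * 0.05 = 26.45

26.45


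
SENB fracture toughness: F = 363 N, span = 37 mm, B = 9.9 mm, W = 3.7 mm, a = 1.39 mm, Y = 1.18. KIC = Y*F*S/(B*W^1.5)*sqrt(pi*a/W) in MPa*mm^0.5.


KIC = 1.18*363*37/(9.9*3.7^1.5)*sqrt(pi*1.39/3.7) = 244.36

244.36


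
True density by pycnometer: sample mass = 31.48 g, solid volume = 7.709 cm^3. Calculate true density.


TD = 31.48 / 7.709 = 4.084 g/cm^3

4.084


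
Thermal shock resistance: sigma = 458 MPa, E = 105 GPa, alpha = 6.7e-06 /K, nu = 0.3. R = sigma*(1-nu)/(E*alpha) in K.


R = 458*(1-0.3)/(105*1000*6.7e-06) = 456 K

456


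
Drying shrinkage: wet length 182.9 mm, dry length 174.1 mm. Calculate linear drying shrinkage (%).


DS = (182.9 - 174.1) / 182.9 * 100 = 4.81%

4.81


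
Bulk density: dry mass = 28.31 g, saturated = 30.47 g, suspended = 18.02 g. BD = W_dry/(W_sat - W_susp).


BD = 28.31 / (30.47 - 18.02) = 28.31 / 12.45 = 2.274 g/cm^3

2.274


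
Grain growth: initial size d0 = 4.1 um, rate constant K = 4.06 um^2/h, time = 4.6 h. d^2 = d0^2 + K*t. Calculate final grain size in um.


d^2 = 4.1^2 + 4.06*4.6 = 35.486
d = sqrt(35.486) = 5.96 um

5.96


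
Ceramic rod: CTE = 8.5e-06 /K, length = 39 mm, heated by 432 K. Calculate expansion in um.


dL = 8.5e-06 * 39 * 432 * 1000 = 143.208 um

143.208


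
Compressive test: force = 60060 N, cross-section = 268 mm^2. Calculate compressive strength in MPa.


CS = 60060 / 268 = 224.1 MPa

224.1


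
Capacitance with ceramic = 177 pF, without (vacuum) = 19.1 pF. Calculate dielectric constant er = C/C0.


er = 177 / 19.1 = 9.27

9.27


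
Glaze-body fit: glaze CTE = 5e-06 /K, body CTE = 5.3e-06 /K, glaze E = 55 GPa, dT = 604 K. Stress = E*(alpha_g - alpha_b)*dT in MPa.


Stress = 55*1000*(5e-06 - 5.3e-06)*604 = -10.0 MPa

-10.0


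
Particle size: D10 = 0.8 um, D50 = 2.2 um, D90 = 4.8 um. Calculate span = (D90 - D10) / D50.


Span = (4.8 - 0.8) / 2.2 = 4.0 / 2.2 = 1.818

1.818


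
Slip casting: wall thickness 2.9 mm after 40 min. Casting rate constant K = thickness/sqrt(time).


K = 2.9 / sqrt(40) = 2.9 / 6.3246 = 0.459 mm/min^0.5

0.459


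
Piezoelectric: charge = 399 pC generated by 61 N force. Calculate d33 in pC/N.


d33 = 399 / 61 = 6.5 pC/N

6.5


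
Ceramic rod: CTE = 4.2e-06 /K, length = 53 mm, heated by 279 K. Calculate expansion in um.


dL = 4.2e-06 * 53 * 279 * 1000 = 62.105 um

62.105


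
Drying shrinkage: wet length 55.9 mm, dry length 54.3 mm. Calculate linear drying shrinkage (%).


DS = (55.9 - 54.3) / 55.9 * 100 = 2.86%

2.86


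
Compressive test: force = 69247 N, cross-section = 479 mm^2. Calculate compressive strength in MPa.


CS = 69247 / 479 = 144.6 MPa

144.6


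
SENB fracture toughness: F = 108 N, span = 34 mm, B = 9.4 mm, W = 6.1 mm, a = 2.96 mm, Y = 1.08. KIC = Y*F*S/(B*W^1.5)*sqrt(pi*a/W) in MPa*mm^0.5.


KIC = 1.08*108*34/(9.4*6.1^1.5)*sqrt(pi*2.96/6.1) = 34.57

34.57


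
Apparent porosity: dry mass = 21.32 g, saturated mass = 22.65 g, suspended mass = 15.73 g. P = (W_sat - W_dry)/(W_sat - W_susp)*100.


P = (22.65 - 21.32) / (22.65 - 15.73) * 100 = 1.33 / 6.92 * 100 = 19.2%

19.2


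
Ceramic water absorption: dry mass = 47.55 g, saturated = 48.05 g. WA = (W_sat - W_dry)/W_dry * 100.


WA = (48.05 - 47.55) / 47.55 * 100 = 1.05%

1.05


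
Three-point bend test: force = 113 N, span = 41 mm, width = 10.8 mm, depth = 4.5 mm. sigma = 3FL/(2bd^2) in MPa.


sigma = 3*113*41/(2*10.8*4.5^2) = 31.8 MPa

31.8


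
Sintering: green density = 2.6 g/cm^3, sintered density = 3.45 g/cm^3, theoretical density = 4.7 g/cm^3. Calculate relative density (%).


Relative = 3.45 / 4.7 * 100 = 73.4%

73.4


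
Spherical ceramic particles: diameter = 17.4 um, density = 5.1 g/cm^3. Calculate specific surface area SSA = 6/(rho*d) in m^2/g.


SSA = 6 / (5.1 * 17.4) = 0.068 m^2/g

0.068


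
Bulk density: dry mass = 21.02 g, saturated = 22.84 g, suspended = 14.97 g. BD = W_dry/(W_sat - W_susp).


BD = 21.02 / (22.84 - 14.97) = 21.02 / 7.87 = 2.671 g/cm^3

2.671


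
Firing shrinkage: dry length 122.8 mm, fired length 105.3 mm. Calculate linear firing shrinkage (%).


FS = (122.8 - 105.3) / 122.8 * 100 = 14.25%

14.25


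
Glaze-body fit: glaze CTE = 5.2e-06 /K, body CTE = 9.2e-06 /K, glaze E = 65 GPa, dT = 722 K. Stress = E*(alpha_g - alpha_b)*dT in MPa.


Stress = 65*1000*(5.2e-06 - 9.2e-06)*722 = -187.7 MPa

-187.7


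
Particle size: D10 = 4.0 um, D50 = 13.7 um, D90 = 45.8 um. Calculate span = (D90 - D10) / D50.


Span = (45.8 - 4.0) / 13.7 = 41.8 / 13.7 = 3.051

3.051


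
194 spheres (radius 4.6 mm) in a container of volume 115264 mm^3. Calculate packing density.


V_sphere = 4/3*pi*4.6^3 = 407.7201 mm^3
Total V = 194*407.7201 = 79097.6994 mm^3
PD = 79097.6994 / 115264 = 0.686

0.686


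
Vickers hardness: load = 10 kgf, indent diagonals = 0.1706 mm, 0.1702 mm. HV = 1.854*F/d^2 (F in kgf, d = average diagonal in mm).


d_avg = (0.1706+0.1702)/2 = 0.1704 mm
HV = 1.854*10/0.1704^2 = 639

639


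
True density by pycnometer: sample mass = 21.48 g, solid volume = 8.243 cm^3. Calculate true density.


TD = 21.48 / 8.243 = 2.606 g/cm^3

2.606


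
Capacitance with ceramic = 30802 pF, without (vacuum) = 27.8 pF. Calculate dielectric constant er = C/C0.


er = 30802 / 27.8 = 1107.99

1107.99


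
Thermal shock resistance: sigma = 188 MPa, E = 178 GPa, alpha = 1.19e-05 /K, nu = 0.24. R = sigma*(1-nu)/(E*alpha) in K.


R = 188*(1-0.24)/(178*1000*1.19e-05) = 67 K

67


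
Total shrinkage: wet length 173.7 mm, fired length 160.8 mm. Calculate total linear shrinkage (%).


TS = (173.7 - 160.8) / 173.7 * 100 = 7.43%

7.43


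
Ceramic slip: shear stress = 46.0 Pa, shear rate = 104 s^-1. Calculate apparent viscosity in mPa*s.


eta = tau/gamma * 1000 = 46.0/104 * 1000 = 442.3 mPa*s

442.3


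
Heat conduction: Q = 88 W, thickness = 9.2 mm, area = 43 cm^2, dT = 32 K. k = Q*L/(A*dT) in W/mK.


k = 88*9.2/1000/(43/10000*32) = 5.88 W/mK

5.88
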